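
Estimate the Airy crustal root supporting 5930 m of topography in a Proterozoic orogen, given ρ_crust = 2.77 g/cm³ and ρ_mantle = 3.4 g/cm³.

Balancing pressure at the compensation depth: the weight of the topography is balanced by the buoyancy of the root, ρ_c h = (ρ_m − ρ_c) r.
r = h · ρ_c / (ρ_m − ρ_c) = 5930 m × 2.77 / (3.4 − 2.77) = 26100 m.

26100 m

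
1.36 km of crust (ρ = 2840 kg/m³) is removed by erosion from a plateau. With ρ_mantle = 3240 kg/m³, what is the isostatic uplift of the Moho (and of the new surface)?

1.19 km

Unloading: uplift u = e ρ_c/ρ_m = 1.36 km × 2840/3240 = 1.19 km.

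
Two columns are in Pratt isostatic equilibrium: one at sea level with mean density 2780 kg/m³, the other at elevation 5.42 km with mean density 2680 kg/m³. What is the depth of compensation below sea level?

145 km

ρ_ref D = ρ (D + h) → D (ρ_ref − ρ) = ρ h.
D = ρ h/(ρ_ref − ρ) = 2680 × 5.42 km/(2780 − 2680) = 145 km.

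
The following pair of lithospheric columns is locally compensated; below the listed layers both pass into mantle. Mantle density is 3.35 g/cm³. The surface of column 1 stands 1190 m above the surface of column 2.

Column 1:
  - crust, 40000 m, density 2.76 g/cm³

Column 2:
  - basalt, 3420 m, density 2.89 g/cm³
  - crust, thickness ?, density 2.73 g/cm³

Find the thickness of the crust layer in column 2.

29100 m

Take the compensation level at the base of the deeper column (depth z_c below the surface of column 1) and equate Σ ρ_i t_i down to z_c; mantle fills any gap and the z_c terms cancel.
Column 1: 40000×2.76 + (z_c − 40000)×3.35
Column 2: 1190×0 + 3420×2.89 + x×2.73 + (z_c − 1190 − 3420 − x)×3.35
The z_c×3.35 term appears on both sides and cancels. Collect the known terms of each column as K = Σ(ρt)_known − 3.35 × (depth of known layers): K_1 = 110400 − 3.35×40000 = −23600; K_2 = 9883.8 − 3.35×(1190 + 3420) = −5559.7.
Balance: K_1 = K_2 − x×(3.35 − 2.73), so x = (K_2 − K_1)/(3.35 − 2.73) = 18040.3/0.62 = 29100 m.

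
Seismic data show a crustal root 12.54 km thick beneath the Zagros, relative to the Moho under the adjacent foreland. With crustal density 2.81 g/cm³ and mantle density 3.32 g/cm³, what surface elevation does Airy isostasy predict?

Balancing pressure at the compensation depth: ρ_c h = (ρ_m − ρ_c) r.
h = r (ρ_m − ρ_c) / ρ_c = 12.54 km × (3.32 − 2.81) / 2.81 = 2.28 km.

2.28 km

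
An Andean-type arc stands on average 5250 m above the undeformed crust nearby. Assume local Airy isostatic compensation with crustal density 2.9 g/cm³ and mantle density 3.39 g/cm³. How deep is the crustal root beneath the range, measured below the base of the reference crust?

31100 m

Isostatic balance requires: the weight of the topography is balanced by the buoyancy of the root, ρ_c h = (ρ_m − ρ_c) r.
r = h · ρ_c / (ρ_m − ρ_c) = 5250 m × 2.9 / (3.39 − 2.9) = 31100 m.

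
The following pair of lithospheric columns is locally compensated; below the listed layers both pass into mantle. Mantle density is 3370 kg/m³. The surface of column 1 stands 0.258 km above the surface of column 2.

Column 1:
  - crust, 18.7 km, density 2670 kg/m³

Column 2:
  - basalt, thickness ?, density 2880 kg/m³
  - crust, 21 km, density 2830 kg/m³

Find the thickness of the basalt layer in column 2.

Take the compensation level at the base of the deeper column (depth z_c below the surface of column 1) and equate Σ ρ_i t_i down to z_c; mantle fills any gap and the z_c terms cancel.
Column 1: 18.7×2670 + (z_c − 18.7)×3370
Column 2: 0.258×0 + x×2880 + 21×2830 + (z_c − 0.258 − 21 − x)×3370
The z_c×3370 term appears on both sides and cancels. Collect the known terms of each column as K = Σ(ρt)_known − 3370 × (depth of known layers): K_1 = 49929 − 3370×18.7 = −13090; K_2 = 59430 − 3370×(0.258 + 21) = −12209.46.
Balance: K_1 = K_2 − x×(3370 − 2880), so x = (K_2 − K_1)/(3370 − 2880) = 880.54/490 = 1.8 km.

1.8 km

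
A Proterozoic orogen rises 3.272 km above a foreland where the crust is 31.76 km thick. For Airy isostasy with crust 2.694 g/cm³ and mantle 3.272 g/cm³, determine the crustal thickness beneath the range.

Root depth r = h ρ_c / (ρ_m − ρ_c) = 3.272 km × 2.694 / 0.578 = 15.25 km.
Total thickness = T + h + r = 31.76 km + 3.272 km + 15.25 km = 50.3 km.

50.3 km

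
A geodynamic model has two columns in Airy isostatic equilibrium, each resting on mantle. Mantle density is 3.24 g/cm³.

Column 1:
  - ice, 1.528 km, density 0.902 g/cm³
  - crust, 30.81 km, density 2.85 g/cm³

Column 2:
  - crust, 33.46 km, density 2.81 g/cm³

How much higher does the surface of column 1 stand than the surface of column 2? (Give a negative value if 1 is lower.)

For any compensation level in the mantle, the mantle terms cancel and isostasy reduces to e = (Σt_1 − Σt_2) − (Σ(ρt)_1 − Σ(ρt)_2) / ρ_m.
Σt_1 = 32.338 km; Σt_2 = 33.46 km; Σ(ρt)_1 = 89.186756; Σ(ρt)_2 = 94.0226 (in km·g/cm³).
e = (32.338 − 33.46) − (89.186756 − 94.0226) / 3.24 = 0.371 km.

0.371 km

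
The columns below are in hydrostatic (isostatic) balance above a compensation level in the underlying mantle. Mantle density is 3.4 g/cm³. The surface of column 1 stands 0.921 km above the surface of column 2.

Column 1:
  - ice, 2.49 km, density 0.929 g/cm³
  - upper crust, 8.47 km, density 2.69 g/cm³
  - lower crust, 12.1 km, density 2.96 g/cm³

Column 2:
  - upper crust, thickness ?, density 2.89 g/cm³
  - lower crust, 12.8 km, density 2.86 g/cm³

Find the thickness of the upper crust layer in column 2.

14.6 km

Take the compensation level at the base of the deeper column (depth z_c below the surface of column 1) and equate Σ ρ_i t_i down to z_c; mantle fills any gap and the z_c terms cancel.
Column 1: 2.49×0.929 + 8.47×2.69 + 12.1×2.96 + (z_c − 23.06)×3.4
Column 2: 0.921×0 + x×2.89 + 12.8×2.86 + (z_c − 0.921 − 12.8 − x)×3.4
The z_c×3.4 term appears on both sides and cancels. Collect the known terms of each column as K = Σ(ρt)_known − 3.4 × (depth of known layers): K_1 = 60.91351 − 3.4×23.06 = −17.49049; K_2 = 36.608 − 3.4×(0.921 + 12.8) = −10.0434.
Balance: K_1 = K_2 − x×(3.4 − 2.89), so x = (K_2 − K_1)/(3.4 − 2.89) = 7.44709/0.51 = 14.6 km.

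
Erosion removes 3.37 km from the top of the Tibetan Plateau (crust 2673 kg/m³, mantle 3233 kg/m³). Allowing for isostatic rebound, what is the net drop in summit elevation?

0.584 km

Rebound u = e ρ_c/ρ_m = 3.37 km × 2673/3233 = 2.786 km.
Net surface drop = e − u = 3.37 km − 2.786 km = e (ρ_m − ρ_c)/ρ_m = 0.584 km.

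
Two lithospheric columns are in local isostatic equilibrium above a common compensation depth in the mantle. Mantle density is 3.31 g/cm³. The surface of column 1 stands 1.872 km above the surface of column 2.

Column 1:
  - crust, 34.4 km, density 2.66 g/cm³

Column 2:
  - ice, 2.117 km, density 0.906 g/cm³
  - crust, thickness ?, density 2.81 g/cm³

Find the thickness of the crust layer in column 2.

Take the compensation level at the base of the deeper column (depth z_c below the surface of column 1) and equate Σ ρ_i t_i down to z_c; mantle fills any gap and the z_c terms cancel.
Column 1: 34.4×2.66 + (z_c − 34.4)×3.31
Column 2: 1.872×0 + 2.117×0.906 + x×2.81 + (z_c − 1.872 − 2.117 − x)×3.31
The z_c×3.31 term appears on both sides and cancels. Collect the known terms of each column as K = Σ(ρt)_known − 3.31 × (depth of known layers): K_1 = 91.504 − 3.31×34.4 = −22.36; K_2 = 1.918002 − 3.31×(1.872 + 2.117) = −11.285588.
Balance: K_1 = K_2 − x×(3.31 − 2.81), so x = (K_2 − K_1)/(3.31 − 2.81) = 11.0744/0.5 = 22.1 km.

22.1 km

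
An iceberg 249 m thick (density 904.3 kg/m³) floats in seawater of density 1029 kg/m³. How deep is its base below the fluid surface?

219 m

Draft d = t ρ_obj/ρ_fluid = 249 m × 904.3/1029 = 219 m.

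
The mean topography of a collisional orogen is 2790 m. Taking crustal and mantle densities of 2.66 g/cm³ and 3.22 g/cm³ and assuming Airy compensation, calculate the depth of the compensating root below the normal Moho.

Isostatic balance requires: the weight of the topography is balanced by the buoyancy of the root, ρ_c h = (ρ_m − ρ_c) r.
r = h · ρ_c / (ρ_m − ρ_c) = 2790 m × 2.66 / (3.22 − 2.66) = 13300 m.

13300 m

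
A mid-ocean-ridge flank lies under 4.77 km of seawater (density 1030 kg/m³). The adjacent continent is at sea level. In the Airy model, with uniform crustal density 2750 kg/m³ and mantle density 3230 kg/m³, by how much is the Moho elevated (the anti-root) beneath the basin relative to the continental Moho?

In Airy isostatic equilibrium: replacing crust with seawater at the top is compensated by replacing crust with mantle at the base: d (ρ_c − ρ_w) = a (ρ_m − ρ_c).
a = d (ρ_c − ρ_w)/(ρ_m − ρ_c) = 4.77 km × 1720/480 = 17.1 km.

17.1 km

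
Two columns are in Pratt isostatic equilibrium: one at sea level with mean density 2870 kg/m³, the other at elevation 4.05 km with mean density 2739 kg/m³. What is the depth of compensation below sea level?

84.7 km

ρ_ref D = ρ (D + h) → D (ρ_ref − ρ) = ρ h.
D = ρ h/(ρ_ref − ρ) = 2739 × 4.05 km/(2870 − 2739) = 84.7 km.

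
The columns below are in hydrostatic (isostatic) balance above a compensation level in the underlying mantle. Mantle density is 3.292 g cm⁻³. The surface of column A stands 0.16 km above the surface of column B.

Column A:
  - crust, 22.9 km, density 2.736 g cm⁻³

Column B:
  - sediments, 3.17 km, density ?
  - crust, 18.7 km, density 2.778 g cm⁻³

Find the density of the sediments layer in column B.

2.47 g cm⁻³

Take the compensation level at the base of the deeper column (depth z_c below the surface of column A) and equate Σ ρ_i t_i down to z_c; mantle fills any gap and the z_c terms cancel.
Column A: 22.9×2.736 + (z_c − 22.9)×3.292
Column B: 0.16×0 + 3.17×ρ + 18.7×2.778 + (z_c − 0.16 − 21.87)×3.292
The z_c×3.292 term appears on both sides and cancels. Collect the known terms of each column as K = Σ(ρt)_known − 3.292 × (depth of known layers): K_A = 62.6544 − 3.292×22.9 = −12.7324; K_B = 51.9486 − 3.292×(0.16 + 21.87) = −20.57416.
Balance: K_A = K_B + 3.17×ρ, so ρ = (K_A − K_B)/3.17 = 7.84176/3.17 = 2.47 g cm⁻³.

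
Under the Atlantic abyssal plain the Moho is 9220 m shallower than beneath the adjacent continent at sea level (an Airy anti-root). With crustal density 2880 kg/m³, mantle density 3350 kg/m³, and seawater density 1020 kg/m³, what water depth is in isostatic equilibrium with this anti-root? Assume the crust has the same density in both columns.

Replacing a thickness d of crust by seawater at the top must be balanced by replacing crust with mantle at the base: d (ρ_c − ρ_w) = a (ρ_m − ρ_c).
d = a (ρ_m − ρ_c)/(ρ_c − ρ_w) = 9220 m × 470/1860 = 2330 m.

2330 m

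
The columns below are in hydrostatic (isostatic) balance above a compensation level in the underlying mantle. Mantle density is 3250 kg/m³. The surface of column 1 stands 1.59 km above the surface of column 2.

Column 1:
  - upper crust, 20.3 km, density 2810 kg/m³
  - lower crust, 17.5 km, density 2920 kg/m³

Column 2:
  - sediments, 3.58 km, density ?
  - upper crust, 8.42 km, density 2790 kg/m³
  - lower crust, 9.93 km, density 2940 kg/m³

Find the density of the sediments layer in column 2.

2530 kg/m³

Take the compensation level at the base of the deeper column (depth z_c below the surface of column 1) and equate Σ ρ_i t_i down to z_c; mantle fills any gap and the z_c terms cancel.
Column 1: 20.3×2810 + 17.5×2920 + (z_c − 37.8)×3250
Column 2: 1.59×0 + 3.58×ρ + 8.42×2790 + 9.93×2940 + (z_c − 1.59 − 21.93)×3250
The z_c×3250 term appears on both sides and cancels. Collect the known terms of each column as K = Σ(ρt)_known − 3250 × (depth of known layers): K_1 = 108143 − 3250×37.8 = −14707; K_2 = 52686 − 3250×(1.59 + 21.93) = −23754.
Balance: K_1 = K_2 + 3.58×ρ, so ρ = (K_1 − K_2)/3.58 = 9047/3.58 = 2530 kg/m³.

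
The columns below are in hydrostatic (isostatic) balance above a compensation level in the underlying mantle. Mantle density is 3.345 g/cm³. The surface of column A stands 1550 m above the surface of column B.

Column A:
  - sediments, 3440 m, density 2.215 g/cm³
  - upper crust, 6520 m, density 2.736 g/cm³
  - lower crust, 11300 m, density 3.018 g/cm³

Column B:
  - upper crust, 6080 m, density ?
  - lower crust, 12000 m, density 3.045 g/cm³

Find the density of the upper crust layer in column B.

2.89 g/cm³

Take the compensation level at the base of the deeper column (depth z_c below the surface of column A) and equate Σ ρ_i t_i down to z_c; mantle fills any gap and the z_c terms cancel.
Column A: 3440×2.215 + 6520×2.736 + 11300×3.018 + (z_c − 21260)×3.345
Column B: 1550×0 + 6080×ρ + 12000×3.045 + (z_c − 1550 − 18080)×3.345
The z_c×3.345 term appears on both sides and cancels. Collect the known terms of each column as K = Σ(ρt)_known − 3.345 × (depth of known layers): K_A = 59561.72 − 3.345×21260 = −11552.98; K_B = 36540 − 3.345×(1550 + 18080) = −29122.35.
Balance: K_A = K_B + 6080×ρ, so ρ = (K_A − K_B)/6080 = 17569.4/6080 = 2.89 g/cm³.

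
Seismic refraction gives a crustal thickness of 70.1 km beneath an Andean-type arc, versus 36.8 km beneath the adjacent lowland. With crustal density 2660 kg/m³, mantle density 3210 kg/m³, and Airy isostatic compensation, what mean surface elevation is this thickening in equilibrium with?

5.71 km

Excess crust Δ = 70.1 km − 36.8 km = 33.3 km, split between elevation h and root r with h + r = Δ.
Airy balance ρ_c h = (ρ_m − ρ_c) r gives r = h ρ_c/(ρ_m − ρ_c), so h (1 + ρ_c/(ρ_m − ρ_c)) = Δ, i.e. h = Δ (ρ_m − ρ_c)/ρ_m.
h = 33.3 km × 550/3210 = 5.71 km.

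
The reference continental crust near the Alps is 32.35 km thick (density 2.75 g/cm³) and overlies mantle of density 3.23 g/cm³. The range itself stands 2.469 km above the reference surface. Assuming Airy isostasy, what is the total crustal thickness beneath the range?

Root depth r = h ρ_c / (ρ_m − ρ_c) = 2.469 km × 2.75 / 0.48 = 14.15 km.
Total thickness = T + h + r = 32.35 km + 2.469 km + 14.15 km = 49 km.

49 km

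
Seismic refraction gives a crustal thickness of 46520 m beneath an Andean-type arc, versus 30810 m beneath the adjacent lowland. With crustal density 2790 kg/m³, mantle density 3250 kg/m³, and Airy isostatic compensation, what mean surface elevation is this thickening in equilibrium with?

2220 m

Excess crust Δ = 46520 m − 30810 m = 15710 m, split between elevation h and root r with h + r = Δ.
Airy balance ρ_c h = (ρ_m − ρ_c) r gives r = h ρ_c/(ρ_m − ρ_c), so h (1 + ρ_c/(ρ_m − ρ_c)) = Δ, i.e. h = Δ (ρ_m − ρ_c)/ρ_m.
h = 15710 m × 460/3250 = 2220 m.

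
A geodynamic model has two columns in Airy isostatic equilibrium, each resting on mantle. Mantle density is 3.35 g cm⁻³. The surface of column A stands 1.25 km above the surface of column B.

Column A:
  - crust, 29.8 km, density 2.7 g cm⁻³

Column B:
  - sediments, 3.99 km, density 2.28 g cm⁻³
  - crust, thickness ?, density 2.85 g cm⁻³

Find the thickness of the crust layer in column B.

21.8 km

Take the compensation level at the base of the deeper column (depth z_c below the surface of column A) and equate Σ ρ_i t_i down to z_c; mantle fills any gap and the z_c terms cancel.
Column A: 29.8×2.7 + (z_c − 29.8)×3.35
Column B: 1.25×0 + 3.99×2.28 + x×2.85 + (z_c − 1.25 − 3.99 − x)×3.35
The z_c×3.35 term appears on both sides and cancels. Collect the known terms of each column as K = Σ(ρt)_known − 3.35 × (depth of known layers): K_A = 80.46 − 3.35×29.8 = −19.37; K_B = 9.0972 − 3.35×(1.25 + 3.99) = −8.4568.
Balance: K_A = K_B − x×(3.35 − 2.85), so x = (K_B − K_A)/(3.35 − 2.85) = 10.9132/0.5 = 21.8 km.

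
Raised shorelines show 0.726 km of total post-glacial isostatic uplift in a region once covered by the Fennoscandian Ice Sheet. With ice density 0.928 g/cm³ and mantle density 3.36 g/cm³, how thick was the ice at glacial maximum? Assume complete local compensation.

2.63 km

u = t ρ_ice/ρ_m → t = u ρ_m/ρ_ice = 0.726 km × 3.36/0.928 = 2.63 km.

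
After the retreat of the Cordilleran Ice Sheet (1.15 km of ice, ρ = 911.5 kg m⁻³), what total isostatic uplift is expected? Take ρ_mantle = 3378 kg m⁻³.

0.31 km

Removing the load lets mantle flow back in; uplift u satisfies ρ_ice t = ρ_m u.
u = t ρ_ice/ρ_m = 1.15 km × 911.5/3378 = 0.31 km.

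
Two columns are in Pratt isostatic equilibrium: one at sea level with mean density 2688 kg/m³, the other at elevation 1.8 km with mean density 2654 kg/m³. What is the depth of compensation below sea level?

ρ_ref D = ρ (D + h) → D (ρ_ref − ρ) = ρ h.
D = ρ h/(ρ_ref − ρ) = 2654 × 1.8 km/(2688 − 2654) = 141 km.

141 km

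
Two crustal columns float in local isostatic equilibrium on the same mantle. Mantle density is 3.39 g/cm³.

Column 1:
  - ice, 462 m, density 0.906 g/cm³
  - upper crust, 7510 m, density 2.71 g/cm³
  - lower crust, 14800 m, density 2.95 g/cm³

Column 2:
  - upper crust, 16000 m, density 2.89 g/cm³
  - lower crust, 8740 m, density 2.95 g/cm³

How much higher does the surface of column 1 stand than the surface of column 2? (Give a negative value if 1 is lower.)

For any compensation level in the mantle, the mantle terms cancel and isostasy reduces to e = (Σt_1 − Σt_2) − (Σ(ρt)_1 − Σ(ρt)_2) / ρ_m.
Σt_1 = 22772 m; Σt_2 = 24740 m; Σ(ρt)_1 = 64430.672; Σ(ρt)_2 = 72023 (in m·g/cm³).
e = (22772 − 24740) − (64430.672 − 72023) / 3.39 = 272 m.

272 m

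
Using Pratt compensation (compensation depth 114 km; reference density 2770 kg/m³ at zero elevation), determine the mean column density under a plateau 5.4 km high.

Pratt balance: ρ_ref D = ρ (D + h).
ρ = ρ_ref D/(D + h) = 2770 × 114 km/(114 km + 5.4 km) = 2640 kg/m³.

2640 kg/m³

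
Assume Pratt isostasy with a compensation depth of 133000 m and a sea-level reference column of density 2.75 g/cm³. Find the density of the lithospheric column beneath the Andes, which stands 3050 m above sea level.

Pratt balance: ρ_ref D = ρ (D + h).
ρ = ρ_ref D/(D + h) = 2.75 × 133000 m/(133000 m + 3050 m) = 2.69 g/cm³.

2.69 g/cm³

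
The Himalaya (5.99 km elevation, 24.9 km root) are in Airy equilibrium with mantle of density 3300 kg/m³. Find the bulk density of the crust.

2660 kg/m³

ρ_c h = (ρ_m − ρ_c) r → ρ_c (h + r) = ρ_m r → ρ_c = ρ_m r / (h + r).
ρ_c = 3300 × 24.9 km / (5.99 km + 24.9 km) = 2660 kg/m³.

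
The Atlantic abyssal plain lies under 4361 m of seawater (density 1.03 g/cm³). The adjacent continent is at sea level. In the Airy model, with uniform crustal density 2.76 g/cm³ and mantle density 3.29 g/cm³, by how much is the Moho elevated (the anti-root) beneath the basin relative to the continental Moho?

14200 m

Equating mass per unit area of the two columns: replacing crust with seawater at the top is compensated by replacing crust with mantle at the base: d (ρ_c − ρ_w) = a (ρ_m − ρ_c).
a = d (ρ_c − ρ_w)/(ρ_m − ρ_c) = 4361 m × 1.73/0.53 = 14200 m.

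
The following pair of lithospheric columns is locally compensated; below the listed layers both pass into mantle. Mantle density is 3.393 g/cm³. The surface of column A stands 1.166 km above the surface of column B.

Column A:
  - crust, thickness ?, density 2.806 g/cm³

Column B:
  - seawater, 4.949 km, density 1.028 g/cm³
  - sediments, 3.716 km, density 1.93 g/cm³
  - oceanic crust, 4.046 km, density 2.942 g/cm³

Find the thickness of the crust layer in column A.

Take the compensation level at the base of the deeper column (depth z_c below the surface of column A) and equate Σ ρ_i t_i down to z_c; mantle fills any gap and the z_c terms cancel.
Column A: x×2.806 + (z_c − 0 − x)×3.393
Column B: 1.166×0 + 4.949×1.028 + 3.716×1.93 + 4.046×2.942 + (z_c − 1.166 − 12.711)×3.393
The z_c×3.393 term appears on both sides and cancels. Collect the known terms of each column as K = Σ(ρt)_known − 3.393 × (depth of known layers): K_A = 0 − 3.393×0 = 0; K_B = 24.162784 − 3.393×(1.166 + 12.711) = −22.921877.
Balance: K_A − x×(3.393 − 2.806) = K_B, so x = (K_A − K_B)/(3.393 − 2.806) = 22.9219/0.587 = 39 km.

39 km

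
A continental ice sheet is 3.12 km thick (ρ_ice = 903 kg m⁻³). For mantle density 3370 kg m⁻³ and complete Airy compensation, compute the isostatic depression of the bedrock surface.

0.836 km

In Airy isostatic equilibrium: the ice load ρ_ice t is balanced by mantle displaced below, ρ_m s.
s = t ρ_ice / ρ_m = 3.12 km × 903/3370 = 0.836 km.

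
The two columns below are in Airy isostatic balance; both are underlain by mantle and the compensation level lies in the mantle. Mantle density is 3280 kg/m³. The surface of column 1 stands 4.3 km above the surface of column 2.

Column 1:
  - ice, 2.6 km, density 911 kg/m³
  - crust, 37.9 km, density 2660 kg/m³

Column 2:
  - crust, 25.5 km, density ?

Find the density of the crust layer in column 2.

2670 kg/m³

Take the compensation level at the base of the deeper column (depth z_c below the surface of column 1) and equate Σ ρ_i t_i down to z_c; mantle fills any gap and the z_c terms cancel.
Column 1: 2.6×911 + 37.9×2660 + (z_c − 40.5)×3280
Column 2: 4.3×0 + 25.5×ρ + (z_c − 4.3 − 25.5)×3280
The z_c×3280 term appears on both sides and cancels. Collect the known terms of each column as K = Σ(ρt)_known − 3280 × (depth of known layers): K_1 = 103182.6 − 3280×40.5 = −29657.4; K_2 = 0 − 3280×(4.3 + 25.5) = −97744.
Balance: K_1 = K_2 + 25.5×ρ, so ρ = (K_1 − K_2)/25.5 = 68086.6/25.5 = 2670 kg/m³.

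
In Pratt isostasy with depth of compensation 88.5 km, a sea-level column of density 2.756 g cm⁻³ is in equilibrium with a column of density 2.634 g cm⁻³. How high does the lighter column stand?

4.1 km

ρ_ref D = ρ (D + h) → h = D (ρ_ref − ρ)/ρ.
h = 88.5 km × (2.756 − 2.634)/2.634 = 4.1 km.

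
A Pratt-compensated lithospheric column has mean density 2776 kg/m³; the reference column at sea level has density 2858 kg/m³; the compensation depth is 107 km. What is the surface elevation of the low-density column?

3.16 km

ρ_ref D = ρ (D + h) → h = D (ρ_ref − ρ)/ρ.
h = 107 km × (2858 − 2776)/2776 = 3.16 km.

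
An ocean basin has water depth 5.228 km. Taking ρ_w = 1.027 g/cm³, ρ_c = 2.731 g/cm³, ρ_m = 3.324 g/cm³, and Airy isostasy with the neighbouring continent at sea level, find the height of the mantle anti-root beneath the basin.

In Airy isostatic equilibrium: replacing crust with seawater at the top is compensated by replacing crust with mantle at the base: d (ρ_c − ρ_w) = a (ρ_m − ρ_c).
a = d (ρ_c − ρ_w)/(ρ_m − ρ_c) = 5.228 km × 1.704/0.593 = 15 km.

15 km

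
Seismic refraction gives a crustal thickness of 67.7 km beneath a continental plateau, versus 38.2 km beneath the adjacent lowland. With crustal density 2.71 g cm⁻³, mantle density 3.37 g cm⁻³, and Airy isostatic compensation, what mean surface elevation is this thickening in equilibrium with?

5.78 km

Excess crust Δ = 67.7 km − 38.2 km = 29.5 km, split between elevation h and root r with h + r = Δ.
Airy balance ρ_c h = (ρ_m − ρ_c) r gives r = h ρ_c/(ρ_m − ρ_c), so h (1 + ρ_c/(ρ_m − ρ_c)) = Δ, i.e. h = Δ (ρ_m − ρ_c)/ρ_m.
h = 29.5 km × 0.66/3.37 = 5.78 km.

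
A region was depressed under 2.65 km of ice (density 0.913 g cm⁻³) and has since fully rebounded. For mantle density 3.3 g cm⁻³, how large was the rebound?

0.733 km

Removing the load lets mantle flow back in; uplift u satisfies ρ_ice t = ρ_m u.
u = t ρ_ice/ρ_m = 2.65 km × 0.913/3.3 = 0.733 km.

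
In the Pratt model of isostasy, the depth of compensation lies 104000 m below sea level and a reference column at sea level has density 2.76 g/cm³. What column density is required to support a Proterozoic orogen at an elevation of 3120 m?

Pratt balance: ρ_ref D = ρ (D + h).
ρ = ρ_ref D/(D + h) = 2.76 × 104000 m/(104000 m + 3120 m) = 2.68 g/cm³.

2.68 g/cm³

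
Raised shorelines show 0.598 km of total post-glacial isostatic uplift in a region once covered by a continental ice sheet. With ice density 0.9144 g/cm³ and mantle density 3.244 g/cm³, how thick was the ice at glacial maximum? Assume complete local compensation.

u = t ρ_ice/ρ_m → t = u ρ_m/ρ_ice = 0.598 km × 3.244/0.9144 = 2.12 km.

2.12 km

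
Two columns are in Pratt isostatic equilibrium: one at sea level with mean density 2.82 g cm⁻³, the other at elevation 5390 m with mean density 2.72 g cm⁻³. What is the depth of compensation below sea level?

ρ_ref D = ρ (D + h) → D (ρ_ref − ρ) = ρ h.
D = ρ h/(ρ_ref − ρ) = 2.72 × 5390 m/(2.82 − 2.72) = 147000 m.

147000 m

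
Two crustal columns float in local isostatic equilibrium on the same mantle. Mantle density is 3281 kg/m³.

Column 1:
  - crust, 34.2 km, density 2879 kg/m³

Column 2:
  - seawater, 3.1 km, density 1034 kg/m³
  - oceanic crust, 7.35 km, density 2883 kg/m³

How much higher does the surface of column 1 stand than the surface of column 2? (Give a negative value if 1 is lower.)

1.18 km

For any compensation level in the mantle, the mantle terms cancel and isostasy reduces to e = (Σt_1 − Σt_2) − (Σ(ρt)_1 − Σ(ρt)_2) / ρ_m.
Σt_1 = 34.2 km; Σt_2 = 10.45 km; Σ(ρt)_1 = 98461.8; Σ(ρt)_2 = 24395.45 (in km·kg/m³).
e = (34.2 − 10.45) − (98461.8 − 24395.45) / 3281 = 1.18 km.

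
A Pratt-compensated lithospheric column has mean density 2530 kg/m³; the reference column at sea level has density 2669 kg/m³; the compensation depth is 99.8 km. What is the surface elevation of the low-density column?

5.48 km

ρ_ref D = ρ (D + h) → h = D (ρ_ref − ρ)/ρ.
h = 99.8 km × (2669 − 2530)/2530 = 5.48 km.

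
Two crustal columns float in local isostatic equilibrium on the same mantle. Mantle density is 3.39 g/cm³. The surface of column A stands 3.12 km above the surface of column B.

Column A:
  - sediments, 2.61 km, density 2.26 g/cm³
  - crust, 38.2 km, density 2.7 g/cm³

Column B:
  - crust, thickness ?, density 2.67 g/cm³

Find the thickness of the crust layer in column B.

Take the compensation level at the base of the deeper column (depth z_c below the surface of column A) and equate Σ ρ_i t_i down to z_c; mantle fills any gap and the z_c terms cancel.
Column A: 2.61×2.26 + 38.2×2.7 + (z_c − 40.81)×3.39
Column B: 3.12×0 + x×2.67 + (z_c − 3.12 − 0 − x)×3.39
The z_c×3.39 term appears on both sides and cancels. Collect the known terms of each column as K = Σ(ρt)_known − 3.39 × (depth of known layers): K_A = 109.0386 − 3.39×40.81 = −29.3073; K_B = 0 − 3.39×(3.12 + 0) = −10.5768.
Balance: K_A = K_B − x×(3.39 − 2.67), so x = (K_B − K_A)/(3.39 − 2.67) = 18.7305/0.72 = 26 km.

26 km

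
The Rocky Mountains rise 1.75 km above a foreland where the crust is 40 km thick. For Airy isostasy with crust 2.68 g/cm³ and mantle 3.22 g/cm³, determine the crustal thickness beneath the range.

50.4 km

Root depth r = h ρ_c / (ρ_m − ρ_c) = 1.75 km × 2.68 / 0.54 = 8.685 km.
Total thickness = T + h + r = 40 km + 1.75 km + 8.685 km = 50.4 km.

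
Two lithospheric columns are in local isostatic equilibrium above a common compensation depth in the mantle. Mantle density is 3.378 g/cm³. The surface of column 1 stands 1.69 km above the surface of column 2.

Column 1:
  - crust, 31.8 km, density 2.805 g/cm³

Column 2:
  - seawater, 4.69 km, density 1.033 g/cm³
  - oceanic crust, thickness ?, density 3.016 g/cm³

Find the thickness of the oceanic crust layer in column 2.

Take the compensation level at the base of the deeper column (depth z_c below the surface of column 1) and equate Σ ρ_i t_i down to z_c; mantle fills any gap and the z_c terms cancel.
Column 1: 31.8×2.805 + (z_c − 31.8)×3.378
Column 2: 1.69×0 + 4.69×1.033 + x×3.016 + (z_c − 1.69 − 4.69 − x)×3.378
The z_c×3.378 term appears on both sides and cancels. Collect the known terms of each column as K = Σ(ρt)_known − 3.378 × (depth of known layers): K_1 = 89.199 − 3.378×31.8 = −18.2214; K_2 = 4.84477 − 3.378×(1.69 + 4.69) = −16.70687.
Balance: K_1 = K_2 − x×(3.378 − 3.016), so x = (K_2 − K_1)/(3.378 − 3.016) = 1.51453/0.362 = 4.18 km.

4.18 km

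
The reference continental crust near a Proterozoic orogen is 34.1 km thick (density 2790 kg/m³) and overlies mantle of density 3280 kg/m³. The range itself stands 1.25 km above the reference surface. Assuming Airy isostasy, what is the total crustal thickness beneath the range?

42.5 km

Root depth r = h ρ_c / (ρ_m − ρ_c) = 1.25 km × 2790 / 490 = 7.117 km.
Total thickness = T + h + r = 34.1 km + 1.25 km + 7.117 km = 42.5 km.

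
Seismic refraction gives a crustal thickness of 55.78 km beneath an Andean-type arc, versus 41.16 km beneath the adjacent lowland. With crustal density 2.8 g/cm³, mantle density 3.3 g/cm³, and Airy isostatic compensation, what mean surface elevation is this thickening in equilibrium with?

Excess crust Δ = 55.78 km − 41.16 km = 14.62 km, split between elevation h and root r with h + r = Δ.
Airy balance ρ_c h = (ρ_m − ρ_c) r gives r = h ρ_c/(ρ_m − ρ_c), so h (1 + ρ_c/(ρ_m − ρ_c)) = Δ, i.e. h = Δ (ρ_m − ρ_c)/ρ_m.
h = 14.62 km × 0.5/3.3 = 2.22 km.

2.22 km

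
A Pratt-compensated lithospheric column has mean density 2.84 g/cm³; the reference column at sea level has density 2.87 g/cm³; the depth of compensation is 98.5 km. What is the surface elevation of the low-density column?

ρ_ref D = ρ (D + h) → h = D (ρ_ref − ρ)/ρ.
h = 98.5 km × (2.87 − 2.84)/2.84 = 1.04 km.

1.04 km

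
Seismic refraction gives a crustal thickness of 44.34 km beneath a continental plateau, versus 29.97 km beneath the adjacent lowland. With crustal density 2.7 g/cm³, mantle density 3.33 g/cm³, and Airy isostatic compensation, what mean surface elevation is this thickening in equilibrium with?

Excess crust Δ = 44.34 km − 29.97 km = 14.37 km, split between elevation h and root r with h + r = Δ.
Airy balance ρ_c h = (ρ_m − ρ_c) r gives r = h ρ_c/(ρ_m − ρ_c), so h (1 + ρ_c/(ρ_m − ρ_c)) = Δ, i.e. h = Δ (ρ_m − ρ_c)/ρ_m.
h = 14.37 km × 0.63/3.33 = 2.72 km.

2.72 km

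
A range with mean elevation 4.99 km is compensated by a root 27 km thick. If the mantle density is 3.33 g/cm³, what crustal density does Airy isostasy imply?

ρ_c h = (ρ_m − ρ_c) r → ρ_c (h + r) = ρ_m r → ρ_c = ρ_m r / (h + r).
ρ_c = 3.33 × 27 km / (4.99 km + 27 km) = 2.81 g/cm³.

2.81 g/cm³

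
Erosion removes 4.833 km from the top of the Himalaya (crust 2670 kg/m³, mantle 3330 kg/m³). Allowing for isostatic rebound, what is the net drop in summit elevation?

0.958 km

Rebound u = e ρ_c/ρ_m = 4.833 km × 2670/3330 = 3.875 km.
Net surface drop = e − u = 4.833 km − 3.875 km = e (ρ_m − ρ_c)/ρ_m = 0.958 km.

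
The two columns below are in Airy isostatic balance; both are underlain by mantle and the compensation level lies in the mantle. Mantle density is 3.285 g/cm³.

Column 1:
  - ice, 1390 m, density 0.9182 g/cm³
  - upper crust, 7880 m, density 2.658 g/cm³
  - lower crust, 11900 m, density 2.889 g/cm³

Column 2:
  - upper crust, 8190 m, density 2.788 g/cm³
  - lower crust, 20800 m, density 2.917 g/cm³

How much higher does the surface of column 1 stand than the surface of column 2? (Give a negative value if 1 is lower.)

371 m

For any compensation level in the mantle, the mantle terms cancel and isostasy reduces to e = (Σt_1 − Σt_2) − (Σ(ρt)_1 − Σ(ρt)_2) / ρ_m.
Σt_1 = 21170 m; Σt_2 = 28990 m; Σ(ρt)_1 = 56600.438; Σ(ρt)_2 = 83507.32 (in m·g/cm³).
e = (21170 − 28990) − (56600.438 − 83507.32) / 3.285 = 371 m.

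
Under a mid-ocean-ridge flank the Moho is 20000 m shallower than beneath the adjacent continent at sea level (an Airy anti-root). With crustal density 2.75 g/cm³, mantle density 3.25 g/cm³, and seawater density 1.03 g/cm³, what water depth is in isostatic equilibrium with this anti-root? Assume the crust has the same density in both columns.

Replacing a thickness d of crust by seawater at the top must be balanced by replacing crust with mantle at the base: d (ρ_c − ρ_w) = a (ρ_m − ρ_c).
d = a (ρ_m − ρ_c)/(ρ_c − ρ_w) = 20000 m × 0.5/1.72 = 5810 m.

5810 m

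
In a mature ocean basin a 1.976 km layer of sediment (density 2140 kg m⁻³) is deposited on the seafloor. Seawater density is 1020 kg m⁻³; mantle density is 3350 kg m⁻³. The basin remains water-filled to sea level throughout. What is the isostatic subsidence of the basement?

Submarine loading: the sediment displaces seawater, and the subsidence is in turn flooded, so s (ρ_m − ρ_w) = t (ρ_sed − ρ_w).
s = 1.976 km × (2140 − 1020) / (3350 − 1020) = 0.95 km.

0.95 km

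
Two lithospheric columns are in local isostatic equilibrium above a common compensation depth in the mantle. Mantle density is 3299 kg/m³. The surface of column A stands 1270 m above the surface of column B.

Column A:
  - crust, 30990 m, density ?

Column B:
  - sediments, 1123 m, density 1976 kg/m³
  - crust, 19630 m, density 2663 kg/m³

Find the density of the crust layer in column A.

Take the compensation level at the base of the deeper column (depth z_c below the surface of column A) and equate Σ ρ_i t_i down to z_c; mantle fills any gap and the z_c terms cancel.
Column A: 30990×ρ + (z_c − 30990)×3299
Column B: 1270×0 + 1123×1976 + 19630×2663 + (z_c − 1270 − 20753)×3299
The z_c×3299 term appears on both sides and cancels. Collect the known terms of each column as K = Σ(ρt)_known − 3299 × (depth of known layers): K_A = 0 − 3299×30990 = −102236010; K_B = 54493738 − 3299×(1270 + 20753) = −18160139.
Balance: K_A + 30990×ρ = K_B, so ρ = (K_B − K_A)/30990 = 84075900/30990 = 2710 kg/m³.

2710 kg/m³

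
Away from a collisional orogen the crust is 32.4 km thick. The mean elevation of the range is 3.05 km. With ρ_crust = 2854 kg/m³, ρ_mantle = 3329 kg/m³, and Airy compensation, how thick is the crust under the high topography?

53.8 km

Root depth r = h ρ_c / (ρ_m − ρ_c) = 3.05 km × 2854 / 475 = 18.33 km.
Total thickness = T + h + r = 32.4 km + 3.05 km + 18.33 km = 53.8 km.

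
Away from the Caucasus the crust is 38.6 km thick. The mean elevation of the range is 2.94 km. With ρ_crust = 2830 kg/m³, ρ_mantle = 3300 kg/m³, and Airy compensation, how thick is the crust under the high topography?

Root depth r = h ρ_c / (ρ_m − ρ_c) = 2.94 km × 2830 / 470 = 17.7 km.
Total thickness = T + h + r = 38.6 km + 2.94 km + 17.7 km = 59.2 km.

59.2 km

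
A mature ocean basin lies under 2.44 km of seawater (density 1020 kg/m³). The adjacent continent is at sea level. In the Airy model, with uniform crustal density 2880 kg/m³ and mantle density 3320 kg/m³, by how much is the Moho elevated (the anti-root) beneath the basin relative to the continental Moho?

For local isostatic compensation: replacing crust with seawater at the top is compensated by replacing crust with mantle at the base: d (ρ_c − ρ_w) = a (ρ_m − ρ_c).
a = d (ρ_c − ρ_w)/(ρ_m − ρ_c) = 2.44 km × 1860/440 = 10.3 km.

10.3 km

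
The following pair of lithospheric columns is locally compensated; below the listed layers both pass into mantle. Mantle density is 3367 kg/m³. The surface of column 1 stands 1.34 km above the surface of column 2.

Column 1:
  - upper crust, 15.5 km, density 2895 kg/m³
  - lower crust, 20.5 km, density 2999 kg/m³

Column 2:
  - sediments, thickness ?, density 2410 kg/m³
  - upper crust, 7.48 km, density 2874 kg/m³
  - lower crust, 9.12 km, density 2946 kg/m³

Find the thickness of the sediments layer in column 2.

2.95 km

Take the compensation level at the base of the deeper column (depth z_c below the surface of column 1) and equate Σ ρ_i t_i down to z_c; mantle fills any gap and the z_c terms cancel.
Column 1: 15.5×2895 + 20.5×2999 + (z_c − 36)×3367
Column 2: 1.34×0 + x×2410 + 7.48×2874 + 9.12×2946 + (z_c − 1.34 − 16.6 − x)×3367
The z_c×3367 term appears on both sides and cancels. Collect the known terms of each column as K = Σ(ρt)_known − 3367 × (depth of known layers): K_1 = 106352 − 3367×36 = −14860; K_2 = 48365.04 − 3367×(1.34 + 16.6) = −12038.94.
Balance: K_1 = K_2 − x×(3367 − 2410), so x = (K_2 − K_1)/(3367 − 2410) = 2821.06/957 = 2.95 km.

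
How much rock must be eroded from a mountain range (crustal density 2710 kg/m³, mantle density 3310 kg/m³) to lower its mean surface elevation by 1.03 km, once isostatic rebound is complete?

5.68 km

Net drop Δ = e − u = e − e ρ_c/ρ_m = e (ρ_m − ρ_c)/ρ_m.
e = Δ ρ_m/(ρ_m − ρ_c) = 1.03 km × 3310/600 = 5.68 km.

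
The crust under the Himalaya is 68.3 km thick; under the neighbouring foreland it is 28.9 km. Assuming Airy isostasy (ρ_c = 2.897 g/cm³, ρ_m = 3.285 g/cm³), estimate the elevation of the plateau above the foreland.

4.65 km

Excess crust Δ = 68.3 km − 28.9 km = 39.4 km, split between elevation h and root r with h + r = Δ.
Airy balance ρ_c h = (ρ_m − ρ_c) r gives r = h ρ_c/(ρ_m − ρ_c), so h (1 + ρ_c/(ρ_m − ρ_c)) = Δ, i.e. h = Δ (ρ_m − ρ_c)/ρ_m.
h = 39.4 km × 0.388/3.285 = 4.65 km.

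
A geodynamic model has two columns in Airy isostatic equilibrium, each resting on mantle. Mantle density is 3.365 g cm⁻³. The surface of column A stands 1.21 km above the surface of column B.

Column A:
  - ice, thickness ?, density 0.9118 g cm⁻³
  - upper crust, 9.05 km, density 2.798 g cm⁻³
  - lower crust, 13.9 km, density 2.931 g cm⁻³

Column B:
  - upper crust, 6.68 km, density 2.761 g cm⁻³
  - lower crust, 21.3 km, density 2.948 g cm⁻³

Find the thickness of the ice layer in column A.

2.37 km

Take the compensation level at the base of the deeper column (depth z_c below the surface of column A) and equate Σ ρ_i t_i down to z_c; mantle fills any gap and the z_c terms cancel.
Column A: x×0.9118 + 9.05×2.798 + 13.9×2.931 + (z_c − 22.95 − x)×3.365
Column B: 1.21×0 + 6.68×2.761 + 21.3×2.948 + (z_c − 1.21 − 27.98)×3.365
The z_c×3.365 term appears on both sides and cancels. Collect the known terms of each column as K = Σ(ρt)_known − 3.365 × (depth of known layers): K_A = 66.0628 − 3.365×22.95 = −11.16395; K_B = 81.23588 − 3.365×(1.21 + 27.98) = −16.98847.
Balance: K_A − x×(3.365 − 0.9118) = K_B, so x = (K_A − K_B)/(3.365 − 0.9118) = 5.82452/2.4532 = 2.37 km.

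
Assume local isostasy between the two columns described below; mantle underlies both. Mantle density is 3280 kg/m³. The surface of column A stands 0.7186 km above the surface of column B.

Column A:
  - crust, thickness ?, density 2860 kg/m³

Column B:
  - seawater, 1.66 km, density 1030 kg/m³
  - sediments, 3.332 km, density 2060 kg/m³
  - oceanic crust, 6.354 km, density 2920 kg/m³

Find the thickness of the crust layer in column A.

29.6 km

Take the compensation level at the base of the deeper column (depth z_c below the surface of column A) and equate Σ ρ_i t_i down to z_c; mantle fills any gap and the z_c terms cancel.
Column A: x×2860 + (z_c − 0 − x)×3280
Column B: 0.7186×0 + 1.66×1030 + 3.332×2060 + 6.354×2920 + (z_c − 0.7186 − 11.346)×3280
The z_c×3280 term appears on both sides and cancels. Collect the known terms of each column as K = Σ(ρt)_known − 3280 × (depth of known layers): K_A = 0 − 3280×0 = 0; K_B = 27127.4 − 3280×(0.7186 + 11.346) = −12444.488.
Balance: K_A − x×(3280 − 2860) = K_B, so x = (K_A − K_B)/(3280 − 2860) = 12444.5/420 = 29.6 km.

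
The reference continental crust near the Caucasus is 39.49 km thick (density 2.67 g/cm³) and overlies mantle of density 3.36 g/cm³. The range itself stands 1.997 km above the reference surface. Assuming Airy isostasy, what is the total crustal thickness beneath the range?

Root depth r = h ρ_c / (ρ_m − ρ_c) = 1.997 km × 2.67 / 0.69 = 7.728 km.
Total thickness = T + h + r = 39.49 km + 1.997 km + 7.728 km = 49.2 km.

49.2 km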